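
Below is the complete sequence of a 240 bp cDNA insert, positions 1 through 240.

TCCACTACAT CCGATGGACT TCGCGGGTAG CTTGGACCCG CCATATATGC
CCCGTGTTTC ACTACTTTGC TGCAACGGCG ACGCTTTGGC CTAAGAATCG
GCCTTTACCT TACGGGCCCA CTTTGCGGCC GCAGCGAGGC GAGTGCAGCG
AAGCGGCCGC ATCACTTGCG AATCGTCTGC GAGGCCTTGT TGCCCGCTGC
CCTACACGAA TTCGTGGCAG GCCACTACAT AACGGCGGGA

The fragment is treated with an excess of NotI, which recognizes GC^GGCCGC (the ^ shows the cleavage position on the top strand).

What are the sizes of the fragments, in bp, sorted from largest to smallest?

126, 86, 28 bp

NotI sites (GCGGCCGC) start at positions 125, 153.
NotI cuts after base 2 of each site, so after positions 126, 154.
Linear molecule, 2 cuts → 3 fragments:
  1–126 → 126 bp
  127–154 → 28 bp
  155–240 → 86 bp
Sorted largest to smallest: 126, 86, 28 bp.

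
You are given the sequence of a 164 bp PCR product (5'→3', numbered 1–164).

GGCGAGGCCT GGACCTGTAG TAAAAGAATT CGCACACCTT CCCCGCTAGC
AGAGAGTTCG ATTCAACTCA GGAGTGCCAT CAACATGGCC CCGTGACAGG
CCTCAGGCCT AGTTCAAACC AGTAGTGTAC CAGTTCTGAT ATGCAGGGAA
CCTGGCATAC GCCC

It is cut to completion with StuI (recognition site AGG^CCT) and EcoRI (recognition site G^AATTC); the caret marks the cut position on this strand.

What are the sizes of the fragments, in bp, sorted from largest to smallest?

74, 57, 19, 7, 7 bp

StuI sites (AGGCCT) start at positions 5, 98, 105.
StuI cuts after base 3 of each site, so after positions 7, 100, 107.
The EcoRI site (GAATTC) starts at position 26.
EcoRI cuts after the first base of each site, so after position 26.
Combined cut positions: 7, 26, 100, 107.
Linear molecule, 4 cuts → 5 fragments:
  1–7 → 7 bp
  8–26 → 19 bp
  27–100 → 74 bp
  101–107 → 7 bp
  108–164 → 57 bp
Sorted largest to smallest: 74, 57, 19, 7, 7 bp.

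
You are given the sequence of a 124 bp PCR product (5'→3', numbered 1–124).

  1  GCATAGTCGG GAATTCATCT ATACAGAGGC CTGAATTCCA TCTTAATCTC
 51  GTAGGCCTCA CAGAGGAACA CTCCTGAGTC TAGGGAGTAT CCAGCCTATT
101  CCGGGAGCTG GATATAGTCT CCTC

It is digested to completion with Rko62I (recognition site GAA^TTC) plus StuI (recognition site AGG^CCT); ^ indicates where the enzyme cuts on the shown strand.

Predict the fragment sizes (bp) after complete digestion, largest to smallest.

69, 20, 16, 13, 6 bp

Rko62I sites (GAATTC) start at positions 11, 33.
Rko62I cuts after base 3 of each site, so after positions 13, 35.
StuI sites (AGGCCT) start at positions 27, 53.
StuI cuts after base 3 of each site, so after positions 29, 55.
Combined cut positions: 13, 29, 35, 55.
Linear molecule, 4 cuts → 5 fragments:
  1–13 → 13 bp
  14–29 → 16 bp
  30–35 → 6 bp
  36–55 → 20 bp
  56–124 → 69 bp
Sorted largest to smallest: 69, 20, 16, 13, 6 bp.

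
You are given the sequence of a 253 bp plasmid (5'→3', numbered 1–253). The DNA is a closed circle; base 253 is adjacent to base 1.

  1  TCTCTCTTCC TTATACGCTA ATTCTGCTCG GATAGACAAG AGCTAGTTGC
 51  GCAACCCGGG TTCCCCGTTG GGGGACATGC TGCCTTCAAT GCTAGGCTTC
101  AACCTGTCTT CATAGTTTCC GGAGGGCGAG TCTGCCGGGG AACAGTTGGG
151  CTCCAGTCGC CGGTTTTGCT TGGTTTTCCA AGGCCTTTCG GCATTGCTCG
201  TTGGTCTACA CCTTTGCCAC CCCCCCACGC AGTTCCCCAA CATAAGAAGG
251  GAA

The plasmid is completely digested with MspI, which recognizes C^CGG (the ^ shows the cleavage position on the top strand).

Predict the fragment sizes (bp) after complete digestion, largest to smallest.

MspI sites (CCGG) start at positions 56, 119, 135, 160.
MspI cuts after the first base of each site, so after positions 56, 119, 135, 160.
Circular molecule, 4 cuts → 4 fragments:
  57–119 → 63 bp
  120–135 → 16 bp
  136–160 → 25 bp
  161–253 then 1–56 → 93 + 56 = 149 bp
Sorted largest to smallest: 149, 63, 25, 16 bp.

149, 63, 25, 16 bp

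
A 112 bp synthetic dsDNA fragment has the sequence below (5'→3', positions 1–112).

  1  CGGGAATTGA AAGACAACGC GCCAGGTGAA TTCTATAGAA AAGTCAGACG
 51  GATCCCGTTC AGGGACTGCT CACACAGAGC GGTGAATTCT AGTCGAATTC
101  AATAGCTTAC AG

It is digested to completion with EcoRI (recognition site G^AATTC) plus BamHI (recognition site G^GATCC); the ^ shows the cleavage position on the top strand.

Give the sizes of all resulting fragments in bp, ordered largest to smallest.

34, 28, 22, 17, 11 bp

EcoRI sites (GAATTC) start at positions 28, 84, 95.
EcoRI cuts after the first base of each site, so after positions 28, 84, 95.
The BamHI site (GGATCC) starts at position 50.
BamHI cuts after the first base of each site, so after position 50.
Combined cut positions: 28, 50, 84, 95.
Linear molecule, 4 cuts → 5 fragments:
  1–28 → 28 bp
  29–50 → 22 bp
  51–84 → 34 bp
  85–95 → 11 bp
  96–112 → 17 bp
Sorted largest to smallest: 34, 28, 22, 17, 11 bp.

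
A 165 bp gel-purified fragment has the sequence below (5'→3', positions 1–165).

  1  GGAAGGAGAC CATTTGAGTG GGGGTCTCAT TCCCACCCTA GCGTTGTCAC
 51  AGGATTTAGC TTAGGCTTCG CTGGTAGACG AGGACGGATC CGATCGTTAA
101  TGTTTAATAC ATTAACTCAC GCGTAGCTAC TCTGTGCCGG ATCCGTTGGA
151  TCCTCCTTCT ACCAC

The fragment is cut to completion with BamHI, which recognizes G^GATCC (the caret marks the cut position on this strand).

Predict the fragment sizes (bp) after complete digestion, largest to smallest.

BamHI sites (GGATCC) start at positions 86, 139, 148.
BamHI cuts after the first base of each site, so after positions 86, 139, 148.
Linear molecule, 3 cuts → 4 fragments:
  1–86 → 86 bp
  87–139 → 53 bp
  140–148 → 9 bp
  149–165 → 17 bp
Sorted largest to smallest: 86, 53, 17, 9 bp.

86, 53, 17, 9 bp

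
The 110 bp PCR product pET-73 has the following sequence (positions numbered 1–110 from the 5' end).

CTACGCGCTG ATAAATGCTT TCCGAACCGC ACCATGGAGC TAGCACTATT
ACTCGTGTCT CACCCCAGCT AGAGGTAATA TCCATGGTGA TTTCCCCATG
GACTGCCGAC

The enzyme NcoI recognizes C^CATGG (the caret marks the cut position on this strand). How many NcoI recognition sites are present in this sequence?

3

CCATGG occurs starting at positions 32, 82, 96.
NcoI cuts at 3 sites.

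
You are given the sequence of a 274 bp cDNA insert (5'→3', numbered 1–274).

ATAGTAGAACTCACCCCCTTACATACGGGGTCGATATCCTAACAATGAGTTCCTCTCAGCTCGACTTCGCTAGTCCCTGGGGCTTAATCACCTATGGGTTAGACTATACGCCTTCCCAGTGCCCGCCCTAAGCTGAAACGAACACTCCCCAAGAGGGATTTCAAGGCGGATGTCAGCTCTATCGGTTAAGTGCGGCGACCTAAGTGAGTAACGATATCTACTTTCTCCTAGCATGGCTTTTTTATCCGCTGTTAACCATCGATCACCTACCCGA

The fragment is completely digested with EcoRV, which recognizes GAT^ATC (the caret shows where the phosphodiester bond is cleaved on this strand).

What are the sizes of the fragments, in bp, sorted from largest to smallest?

180, 59, 35 bp

EcoRV sites (GATATC) start at positions 33, 213.
EcoRV cuts after base 3 of each site, so after positions 35, 215.
Linear molecule, 2 cuts → 3 fragments:
  1–35 → 35 bp
  36–215 → 180 bp
  216–274 → 59 bp
Sorted largest to smallest: 180, 59, 35 bp.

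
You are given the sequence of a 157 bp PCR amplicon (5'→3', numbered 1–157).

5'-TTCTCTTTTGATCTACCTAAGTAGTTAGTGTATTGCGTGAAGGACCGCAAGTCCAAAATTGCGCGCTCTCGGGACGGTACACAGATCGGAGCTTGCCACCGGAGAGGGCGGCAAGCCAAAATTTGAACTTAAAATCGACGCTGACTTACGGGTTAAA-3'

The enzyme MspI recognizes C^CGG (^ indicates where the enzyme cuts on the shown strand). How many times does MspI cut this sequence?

CCGG occurs starting at position 99.
MspI cuts at 1 site.

1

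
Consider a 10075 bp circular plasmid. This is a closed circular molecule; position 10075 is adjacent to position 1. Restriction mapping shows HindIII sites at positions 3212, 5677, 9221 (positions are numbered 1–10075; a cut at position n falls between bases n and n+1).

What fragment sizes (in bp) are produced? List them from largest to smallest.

Circular molecule, 3 cuts → 3 fragments:
  5677 − 3212 = 2465 bp
  9221 − 5677 = 3544 bp
  wrap: 10075 − 9221 + 3212 = 4066 bp
Sorted largest to smallest: 4066, 3544, 2465 bp.

4066, 3544, 2465 bp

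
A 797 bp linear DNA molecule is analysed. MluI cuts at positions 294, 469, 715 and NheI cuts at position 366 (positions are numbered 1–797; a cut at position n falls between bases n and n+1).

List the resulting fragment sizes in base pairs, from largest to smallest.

294, 246, 103, 82, 72 bp

Combined cut positions (sorted): 294, 366, 469, 715.
Linear molecule, 4 cuts → 5 fragments:
  294 − 0 = 294 bp
  366 − 294 = 72 bp
  469 − 366 = 103 bp
  715 − 469 = 246 bp
  797 − 715 = 82 bp
Sorted largest to smallest: 294, 246, 103, 82, 72 bp.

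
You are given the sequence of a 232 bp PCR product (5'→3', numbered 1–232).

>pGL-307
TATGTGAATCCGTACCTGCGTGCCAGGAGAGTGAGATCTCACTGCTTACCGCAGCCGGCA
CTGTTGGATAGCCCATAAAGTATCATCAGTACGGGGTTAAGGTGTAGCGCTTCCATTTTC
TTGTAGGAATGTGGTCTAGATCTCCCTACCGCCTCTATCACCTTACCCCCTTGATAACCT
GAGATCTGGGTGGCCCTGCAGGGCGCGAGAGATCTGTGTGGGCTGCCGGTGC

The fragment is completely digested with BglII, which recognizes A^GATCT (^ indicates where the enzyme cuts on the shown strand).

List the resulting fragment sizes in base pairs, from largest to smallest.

104, 44, 34, 28, 22 bp

BglII sites (AGATCT) start at positions 34, 138, 182, 210.
BglII cuts after the first base of each site, so after positions 34, 138, 182, 210.
Linear molecule, 4 cuts → 5 fragments:
  1–34 → 34 bp
  35–138 → 104 bp
  139–182 → 44 bp
  183–210 → 28 bp
  211–232 → 22 bp
Sorted largest to smallest: 104, 44, 34, 28, 22 bp.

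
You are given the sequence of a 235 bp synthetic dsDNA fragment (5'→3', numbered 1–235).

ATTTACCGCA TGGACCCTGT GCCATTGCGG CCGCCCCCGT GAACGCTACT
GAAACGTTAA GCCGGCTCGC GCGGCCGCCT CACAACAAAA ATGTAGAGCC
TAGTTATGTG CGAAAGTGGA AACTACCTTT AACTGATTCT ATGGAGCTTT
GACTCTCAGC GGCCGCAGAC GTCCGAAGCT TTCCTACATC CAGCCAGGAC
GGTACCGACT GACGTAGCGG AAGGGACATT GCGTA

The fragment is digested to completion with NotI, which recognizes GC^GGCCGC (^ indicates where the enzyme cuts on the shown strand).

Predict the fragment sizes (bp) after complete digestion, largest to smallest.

NotI sites (GCGGCCGC) start at positions 27, 71, 159.
NotI cuts after base 2 of each site, so after positions 28, 72, 160.
Linear molecule, 3 cuts → 4 fragments:
  1–28 → 28 bp
  29–72 → 44 bp
  73–160 → 88 bp
  161–235 → 75 bp
Sorted largest to smallest: 88, 75, 44, 28 bp.

88, 75, 44, 28 bp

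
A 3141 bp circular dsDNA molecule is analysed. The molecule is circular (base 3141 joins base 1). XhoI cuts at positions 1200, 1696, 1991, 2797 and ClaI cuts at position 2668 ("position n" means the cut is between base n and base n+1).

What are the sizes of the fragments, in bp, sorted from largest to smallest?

Combined cut positions (sorted): 1200, 1696, 1991, 2668, 2797.
Circular molecule, 5 cuts → 5 fragments:
  1696 − 1200 = 496 bp
  1991 − 1696 = 295 bp
  2668 − 1991 = 677 bp
  2797 − 2668 = 129 bp
  wrap: 3141 − 2797 + 1200 = 1544 bp
Sorted largest to smallest: 1544, 677, 496, 295, 129 bp.

1544, 677, 496, 295, 129 bp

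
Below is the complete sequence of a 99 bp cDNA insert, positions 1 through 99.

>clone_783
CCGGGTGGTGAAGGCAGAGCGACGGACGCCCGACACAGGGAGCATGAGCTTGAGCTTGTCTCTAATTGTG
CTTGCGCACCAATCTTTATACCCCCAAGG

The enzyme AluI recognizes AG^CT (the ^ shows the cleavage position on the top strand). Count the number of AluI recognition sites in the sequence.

2

AGCT occurs starting at positions 47, 53.
AluI cuts at 2 sites.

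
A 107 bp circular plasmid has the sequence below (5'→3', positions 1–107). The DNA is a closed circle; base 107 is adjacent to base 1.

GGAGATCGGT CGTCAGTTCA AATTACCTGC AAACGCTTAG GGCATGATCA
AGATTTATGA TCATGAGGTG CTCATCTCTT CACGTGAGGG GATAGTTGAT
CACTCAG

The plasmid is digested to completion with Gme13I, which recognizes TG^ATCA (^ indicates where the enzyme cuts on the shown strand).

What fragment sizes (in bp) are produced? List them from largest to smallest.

Gme13I sites (TGATCA) start at positions 45, 58, 97.
Gme13I cuts after base 2 of each site, so after positions 46, 59, 98.
Circular molecule, 3 cuts → 3 fragments:
  47–59 → 13 bp
  60–98 → 39 bp
  99–107 then 1–46 → 9 + 46 = 55 bp
Sorted largest to smallest: 55, 39, 13 bp.

55, 39, 13 bp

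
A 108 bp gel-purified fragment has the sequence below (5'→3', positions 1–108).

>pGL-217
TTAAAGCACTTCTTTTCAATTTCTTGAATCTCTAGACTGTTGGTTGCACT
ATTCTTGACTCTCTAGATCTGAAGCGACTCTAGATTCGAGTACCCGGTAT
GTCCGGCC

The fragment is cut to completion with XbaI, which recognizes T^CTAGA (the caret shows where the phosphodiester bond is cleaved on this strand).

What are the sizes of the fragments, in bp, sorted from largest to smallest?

XbaI sites (TCTAGA) start at positions 31, 62, 79.
XbaI cuts after the first base of each site, so after positions 31, 62, 79.
Linear molecule, 3 cuts → 4 fragments:
  1–31 → 31 bp
  32–62 → 31 bp
  63–79 → 17 bp
  80–108 → 29 bp
Sorted largest to smallest: 31, 31, 29, 17 bp.

31, 31, 29, 17 bp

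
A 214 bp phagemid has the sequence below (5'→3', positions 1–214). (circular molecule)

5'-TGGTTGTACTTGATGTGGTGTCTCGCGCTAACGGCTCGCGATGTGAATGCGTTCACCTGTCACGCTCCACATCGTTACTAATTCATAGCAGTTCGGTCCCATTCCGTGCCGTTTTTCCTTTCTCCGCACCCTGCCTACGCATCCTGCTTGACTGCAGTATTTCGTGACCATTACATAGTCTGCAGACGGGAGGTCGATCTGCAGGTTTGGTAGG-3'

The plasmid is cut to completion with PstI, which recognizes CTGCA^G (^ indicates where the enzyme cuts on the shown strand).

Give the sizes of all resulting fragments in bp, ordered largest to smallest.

167, 28, 19 bp

PstI sites (CTGCAG) start at positions 152, 180, 199.
PstI cuts after base 5 of each site (before the last base), so after positions 156, 184, 203.
Circular molecule, 3 cuts → 3 fragments:
  157–184 → 28 bp
  185–203 → 19 bp
  204–214 then 1–156 → 11 + 156 = 167 bp
Sorted largest to smallest: 167, 28, 19 bp.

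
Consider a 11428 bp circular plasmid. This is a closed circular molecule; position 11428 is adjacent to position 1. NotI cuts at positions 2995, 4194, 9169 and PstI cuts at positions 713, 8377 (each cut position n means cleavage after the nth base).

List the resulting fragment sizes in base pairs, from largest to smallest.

4183, 2972, 2282, 1199, 792 bp

Combined cut positions (sorted): 713, 2995, 4194, 8377, 9169.
Circular molecule, 5 cuts → 5 fragments:
  2995 − 713 = 2282 bp
  4194 − 2995 = 1199 bp
  8377 − 4194 = 4183 bp
  9169 − 8377 = 792 bp
  wrap: 11428 − 9169 + 713 = 2972 bp
Sorted largest to smallest: 4183, 2972, 2282, 1199, 792 bp.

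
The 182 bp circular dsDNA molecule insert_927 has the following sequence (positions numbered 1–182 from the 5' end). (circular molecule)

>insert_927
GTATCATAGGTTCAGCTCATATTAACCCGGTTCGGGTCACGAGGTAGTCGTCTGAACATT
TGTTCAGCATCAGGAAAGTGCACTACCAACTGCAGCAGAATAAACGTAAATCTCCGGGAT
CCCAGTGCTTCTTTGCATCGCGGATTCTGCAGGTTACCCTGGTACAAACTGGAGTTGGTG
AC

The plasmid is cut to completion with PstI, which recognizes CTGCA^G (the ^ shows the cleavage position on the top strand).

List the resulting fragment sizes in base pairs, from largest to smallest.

125, 57 bp

PstI sites (CTGCAG) start at positions 90, 147.
PstI cuts after base 5 of each site (before the last base), so after positions 94, 151.
Circular molecule, 2 cuts → 2 fragments:
  95–151 → 57 bp
  152–182 then 1–94 → 31 + 94 = 125 bp
Sorted largest to smallest: 125, 57 bp.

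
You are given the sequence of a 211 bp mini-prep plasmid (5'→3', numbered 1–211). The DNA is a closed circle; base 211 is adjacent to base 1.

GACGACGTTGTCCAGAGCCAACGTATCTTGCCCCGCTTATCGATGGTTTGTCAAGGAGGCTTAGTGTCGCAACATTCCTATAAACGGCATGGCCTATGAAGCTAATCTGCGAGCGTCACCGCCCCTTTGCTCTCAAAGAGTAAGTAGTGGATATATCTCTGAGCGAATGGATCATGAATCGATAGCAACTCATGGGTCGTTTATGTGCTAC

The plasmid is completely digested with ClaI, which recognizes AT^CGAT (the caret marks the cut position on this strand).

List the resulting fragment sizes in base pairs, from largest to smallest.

139, 72 bp

ClaI sites (ATCGAT) start at positions 39, 178.
ClaI cuts after base 2 of each site, so after positions 40, 179.
Circular molecule, 2 cuts → 2 fragments:
  41–179 → 139 bp
  180–211 then 1–40 → 32 + 40 = 72 bp
Sorted largest to smallest: 139, 72 bp.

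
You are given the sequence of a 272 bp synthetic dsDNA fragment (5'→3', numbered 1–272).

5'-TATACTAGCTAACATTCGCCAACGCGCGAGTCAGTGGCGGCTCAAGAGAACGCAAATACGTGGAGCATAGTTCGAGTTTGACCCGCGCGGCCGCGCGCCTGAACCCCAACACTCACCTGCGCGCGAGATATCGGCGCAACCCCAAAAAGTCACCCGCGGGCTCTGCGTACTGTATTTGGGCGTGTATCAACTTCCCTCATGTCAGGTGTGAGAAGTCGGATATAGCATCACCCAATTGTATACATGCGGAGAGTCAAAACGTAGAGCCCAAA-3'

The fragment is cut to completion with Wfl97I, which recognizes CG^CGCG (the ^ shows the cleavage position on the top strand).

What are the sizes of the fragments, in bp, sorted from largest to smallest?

Wfl97I sites (CGCGCG) start at positions 23, 84, 92, 120.
Wfl97I cuts after base 2 of each site, so after positions 24, 85, 93, 121.
Linear molecule, 4 cuts → 5 fragments:
  1–24 → 24 bp
  25–85 → 61 bp
  86–93 → 8 bp
  94–121 → 28 bp
  122–272 → 151 bp
Sorted largest to smallest: 151, 61, 28, 24, 8 bp.

151, 61, 28, 24, 8 bp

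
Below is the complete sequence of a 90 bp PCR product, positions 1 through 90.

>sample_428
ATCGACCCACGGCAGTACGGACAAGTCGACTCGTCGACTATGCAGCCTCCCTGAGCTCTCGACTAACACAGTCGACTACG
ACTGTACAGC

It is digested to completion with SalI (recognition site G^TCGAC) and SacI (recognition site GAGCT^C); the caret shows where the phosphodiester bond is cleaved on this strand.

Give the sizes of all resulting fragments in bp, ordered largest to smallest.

SalI sites (GTCGAC) start at positions 25, 33, 71.
SalI cuts after the first base of each site, so after positions 25, 33, 71.
The SacI site (GAGCTC) starts at position 53.
SacI cuts after base 5 of each site (before the last base), so after position 57.
Combined cut positions: 25, 33, 57, 71.
Linear molecule, 4 cuts → 5 fragments:
  1–25 → 25 bp
  26–33 → 8 bp
  34–57 → 24 bp
  58–71 → 14 bp
  72–90 → 19 bp
Sorted largest to smallest: 25, 24, 19, 14, 8 bp.

25, 24, 19, 14, 8 bp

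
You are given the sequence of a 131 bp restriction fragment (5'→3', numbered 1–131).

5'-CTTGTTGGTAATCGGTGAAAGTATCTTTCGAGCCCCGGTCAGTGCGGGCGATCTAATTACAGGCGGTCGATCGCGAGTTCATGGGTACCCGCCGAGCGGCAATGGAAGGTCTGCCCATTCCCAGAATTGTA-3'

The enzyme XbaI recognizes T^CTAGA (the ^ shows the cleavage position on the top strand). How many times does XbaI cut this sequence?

0

No occurrence of TCTAGA is present in the sequence.
XbaI does not cut: 0 sites.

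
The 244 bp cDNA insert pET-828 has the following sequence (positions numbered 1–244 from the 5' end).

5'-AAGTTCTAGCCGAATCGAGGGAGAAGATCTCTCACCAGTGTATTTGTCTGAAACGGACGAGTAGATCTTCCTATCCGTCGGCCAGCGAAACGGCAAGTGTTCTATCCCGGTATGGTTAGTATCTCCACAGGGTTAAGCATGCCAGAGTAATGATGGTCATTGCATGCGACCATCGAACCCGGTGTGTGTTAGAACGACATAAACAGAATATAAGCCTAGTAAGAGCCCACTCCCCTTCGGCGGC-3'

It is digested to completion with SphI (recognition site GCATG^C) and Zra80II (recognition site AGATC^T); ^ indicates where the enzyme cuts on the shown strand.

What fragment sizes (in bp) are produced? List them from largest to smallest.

78, 74, 38, 29, 25 bp

SphI sites (GCATGC) start at positions 137, 162.
SphI cuts after base 5 of each site (before the last base), so after positions 141, 166.
Zra80II sites (AGATCT) start at positions 25, 63.
Zra80II cuts after base 5 of each site (before the last base), so after positions 29, 67.
Combined cut positions: 29, 67, 141, 166.
Linear molecule, 4 cuts → 5 fragments:
  1–29 → 29 bp
  30–67 → 38 bp
  68–141 → 74 bp
  142–166 → 25 bp
  167–244 → 78 bp
Sorted largest to smallest: 78, 74, 38, 29, 25 bp.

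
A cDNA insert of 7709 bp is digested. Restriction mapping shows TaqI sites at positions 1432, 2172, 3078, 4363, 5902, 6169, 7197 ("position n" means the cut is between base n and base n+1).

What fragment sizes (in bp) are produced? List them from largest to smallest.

Linear molecule, 7 cuts → 8 fragments:
  1432 − 0 = 1432 bp
  2172 − 1432 = 740 bp
  3078 − 2172 = 906 bp
  4363 − 3078 = 1285 bp
  5902 − 4363 = 1539 bp
  6169 − 5902 = 267 bp
  7197 − 6169 = 1028 bp
  7709 − 7197 = 512 bp
Sorted largest to smallest: 1539, 1432, 1285, 1028, 906, 740, 512, 267 bp.

1539, 1432, 1285, 1028, 906, 740, 512, 267 bp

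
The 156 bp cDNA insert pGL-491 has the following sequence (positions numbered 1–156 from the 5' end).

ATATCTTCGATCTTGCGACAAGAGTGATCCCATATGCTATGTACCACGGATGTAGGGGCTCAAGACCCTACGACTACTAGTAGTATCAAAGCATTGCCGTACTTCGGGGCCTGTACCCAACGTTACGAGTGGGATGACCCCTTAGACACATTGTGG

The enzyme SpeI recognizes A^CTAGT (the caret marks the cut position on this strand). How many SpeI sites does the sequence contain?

ACTAGT occurs starting at position 76.
SpeI cuts at 1 site.

1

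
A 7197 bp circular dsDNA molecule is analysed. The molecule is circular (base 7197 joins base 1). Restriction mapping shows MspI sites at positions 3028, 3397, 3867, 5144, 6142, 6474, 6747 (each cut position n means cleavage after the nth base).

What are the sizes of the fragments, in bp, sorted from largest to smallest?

3478, 1277, 998, 470, 369, 332, 273 bp

Circular molecule, 7 cuts → 7 fragments:
  3397 − 3028 = 369 bp
  3867 − 3397 = 470 bp
  5144 − 3867 = 1277 bp
  6142 − 5144 = 998 bp
  6474 − 6142 = 332 bp
  6747 − 6474 = 273 bp
  wrap: 7197 − 6747 + 3028 = 3478 bp
Sorted largest to smallest: 3478, 1277, 998, 470, 369, 332, 273 bp.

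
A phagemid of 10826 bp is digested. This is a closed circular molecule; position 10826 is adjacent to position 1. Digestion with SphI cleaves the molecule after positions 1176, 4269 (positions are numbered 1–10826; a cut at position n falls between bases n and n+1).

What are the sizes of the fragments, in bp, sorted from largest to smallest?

Circular molecule, 2 cuts → 2 fragments:
  4269 − 1176 = 3093 bp
  wrap: 10826 − 4269 + 1176 = 7733 bp
Sorted largest to smallest: 7733, 3093 bp.

7733, 3093 bp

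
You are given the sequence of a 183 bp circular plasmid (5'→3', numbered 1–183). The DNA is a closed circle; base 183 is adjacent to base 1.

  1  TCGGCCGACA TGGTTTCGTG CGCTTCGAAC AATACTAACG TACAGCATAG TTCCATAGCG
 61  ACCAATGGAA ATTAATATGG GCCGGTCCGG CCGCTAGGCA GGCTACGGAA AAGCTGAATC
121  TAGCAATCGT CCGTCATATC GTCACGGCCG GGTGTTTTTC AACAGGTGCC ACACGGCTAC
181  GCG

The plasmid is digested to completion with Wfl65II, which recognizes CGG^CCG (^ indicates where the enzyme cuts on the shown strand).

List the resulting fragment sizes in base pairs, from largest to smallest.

Wfl65II sites (CGGCCG) start at positions 2, 88, 145.
Wfl65II cuts after base 3 of each site, so after positions 4, 90, 147.
Circular molecule, 3 cuts → 3 fragments:
  5–90 → 86 bp
  91–147 → 57 bp
  148–183 then 1–4 → 36 + 4 = 40 bp
Sorted largest to smallest: 86, 57, 40 bp.

86, 57, 40 bp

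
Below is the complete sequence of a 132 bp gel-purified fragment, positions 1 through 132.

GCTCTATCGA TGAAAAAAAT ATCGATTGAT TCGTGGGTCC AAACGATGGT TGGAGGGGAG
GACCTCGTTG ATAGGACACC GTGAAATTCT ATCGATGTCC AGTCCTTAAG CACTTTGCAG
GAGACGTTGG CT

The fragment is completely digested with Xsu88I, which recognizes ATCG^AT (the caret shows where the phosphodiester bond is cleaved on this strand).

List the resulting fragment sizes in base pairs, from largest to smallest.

70, 38, 15, 9 bp

Xsu88I sites (ATCGAT) start at positions 6, 21, 91.
Xsu88I cuts after base 4 of each site, so after positions 9, 24, 94.
Linear molecule, 3 cuts → 4 fragments:
  1–9 → 9 bp
  10–24 → 15 bp
  25–94 → 70 bp
  95–132 → 38 bp
Sorted largest to smallest: 70, 38, 15, 9 bp.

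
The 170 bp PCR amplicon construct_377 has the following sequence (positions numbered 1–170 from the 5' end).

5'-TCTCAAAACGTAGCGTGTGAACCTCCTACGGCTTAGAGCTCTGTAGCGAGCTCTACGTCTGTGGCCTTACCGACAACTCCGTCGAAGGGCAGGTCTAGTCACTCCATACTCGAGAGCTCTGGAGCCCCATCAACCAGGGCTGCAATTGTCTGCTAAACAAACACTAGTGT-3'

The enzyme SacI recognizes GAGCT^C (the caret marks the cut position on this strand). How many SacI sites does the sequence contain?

3

GAGCTC occurs starting at positions 36, 48, 114.
SacI cuts at 3 sites.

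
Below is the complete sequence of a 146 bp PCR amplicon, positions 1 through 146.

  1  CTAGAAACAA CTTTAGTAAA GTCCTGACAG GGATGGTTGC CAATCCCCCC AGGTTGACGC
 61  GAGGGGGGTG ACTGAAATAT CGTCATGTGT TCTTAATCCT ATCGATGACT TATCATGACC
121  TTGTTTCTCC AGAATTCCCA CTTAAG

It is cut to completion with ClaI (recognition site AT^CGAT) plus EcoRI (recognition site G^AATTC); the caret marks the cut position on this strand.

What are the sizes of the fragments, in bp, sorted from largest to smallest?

The ClaI site (ATCGAT) starts at position 101.
ClaI cuts after base 2 of each site, so after position 102.
The EcoRI site (GAATTC) starts at position 132.
EcoRI cuts after the first base of each site, so after position 132.
Combined cut positions: 102, 132.
Linear molecule, 2 cuts → 3 fragments:
  1–102 → 102 bp
  103–132 → 30 bp
  133–146 → 14 bp
Sorted largest to smallest: 102, 30, 14 bp.

102, 30, 14 bp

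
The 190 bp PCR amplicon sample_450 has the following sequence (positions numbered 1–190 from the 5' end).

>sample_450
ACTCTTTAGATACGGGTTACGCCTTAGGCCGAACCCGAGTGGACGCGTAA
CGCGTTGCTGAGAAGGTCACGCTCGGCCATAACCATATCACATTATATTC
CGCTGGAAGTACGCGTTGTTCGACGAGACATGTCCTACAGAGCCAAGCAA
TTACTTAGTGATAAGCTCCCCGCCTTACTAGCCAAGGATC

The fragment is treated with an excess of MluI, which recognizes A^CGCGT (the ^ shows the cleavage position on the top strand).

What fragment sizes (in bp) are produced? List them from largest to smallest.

79, 61, 43, 7 bp

MluI sites (ACGCGT) start at positions 43, 50, 111.
MluI cuts after the first base of each site, so after positions 43, 50, 111.
Linear molecule, 3 cuts → 4 fragments:
  1–43 → 43 bp
  44–50 → 7 bp
  51–111 → 61 bp
  112–190 → 79 bp
Sorted largest to smallest: 79, 61, 43, 7 bp.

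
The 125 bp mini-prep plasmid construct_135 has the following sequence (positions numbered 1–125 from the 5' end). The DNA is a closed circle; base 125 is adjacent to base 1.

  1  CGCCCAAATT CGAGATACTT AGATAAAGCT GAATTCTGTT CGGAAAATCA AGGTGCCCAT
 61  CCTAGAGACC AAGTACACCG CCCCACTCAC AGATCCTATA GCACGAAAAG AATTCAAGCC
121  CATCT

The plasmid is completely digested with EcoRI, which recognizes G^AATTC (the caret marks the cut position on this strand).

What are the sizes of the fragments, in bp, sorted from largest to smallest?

79, 46 bp

EcoRI sites (GAATTC) start at positions 31, 110.
EcoRI cuts after the first base of each site, so after positions 31, 110.
Circular molecule, 2 cuts → 2 fragments:
  32–110 → 79 bp
  111–125 then 1–31 → 15 + 31 = 46 bp
Sorted largest to smallest: 79, 46 bp.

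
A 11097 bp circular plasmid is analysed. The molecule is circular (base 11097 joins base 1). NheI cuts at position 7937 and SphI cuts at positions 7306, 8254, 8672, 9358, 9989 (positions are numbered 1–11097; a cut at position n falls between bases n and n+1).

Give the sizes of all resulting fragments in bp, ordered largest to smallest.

Combined cut positions (sorted): 7306, 7937, 8254, 8672, 9358, 9989.
Circular molecule, 6 cuts → 6 fragments:
  7937 − 7306 = 631 bp
  8254 − 7937 = 317 bp
  8672 − 8254 = 418 bp
  9358 − 8672 = 686 bp
  9989 − 9358 = 631 bp
  wrap: 11097 − 9989 + 7306 = 8414 bp
Sorted largest to smallest: 8414, 686, 631, 631, 418, 317 bp.

8414, 686, 631, 631, 418, 317 bp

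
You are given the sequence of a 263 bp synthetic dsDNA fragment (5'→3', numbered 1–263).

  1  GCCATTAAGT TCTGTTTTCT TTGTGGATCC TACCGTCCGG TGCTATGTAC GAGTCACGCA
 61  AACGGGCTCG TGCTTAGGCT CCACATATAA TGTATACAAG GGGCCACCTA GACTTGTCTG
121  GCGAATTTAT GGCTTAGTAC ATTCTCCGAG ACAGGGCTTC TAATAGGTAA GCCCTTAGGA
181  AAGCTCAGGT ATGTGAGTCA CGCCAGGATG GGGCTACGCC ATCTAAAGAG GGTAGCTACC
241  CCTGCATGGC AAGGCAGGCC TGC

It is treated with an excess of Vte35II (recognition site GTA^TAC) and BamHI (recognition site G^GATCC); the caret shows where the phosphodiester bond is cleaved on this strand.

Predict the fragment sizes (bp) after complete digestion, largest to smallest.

The Vte35II site (GTATAC) starts at position 92.
Vte35II cuts after base 3 of each site, so after position 94.
The BamHI site (GGATCC) starts at position 25.
BamHI cuts after the first base of each site, so after position 25.
Combined cut positions: 25, 94.
Linear molecule, 2 cuts → 3 fragments:
  1–25 → 25 bp
  26–94 → 69 bp
  95–263 → 169 bp
Sorted largest to smallest: 169, 69, 25 bp.

169, 69, 25 bp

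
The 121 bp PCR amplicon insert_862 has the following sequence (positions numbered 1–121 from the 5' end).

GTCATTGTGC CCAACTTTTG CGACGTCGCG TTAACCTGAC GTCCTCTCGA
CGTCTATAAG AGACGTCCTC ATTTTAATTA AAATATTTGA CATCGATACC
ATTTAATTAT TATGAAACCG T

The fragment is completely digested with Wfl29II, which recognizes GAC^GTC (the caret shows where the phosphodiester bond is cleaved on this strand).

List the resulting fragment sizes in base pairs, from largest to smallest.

57, 24, 16, 13, 11 bp

Wfl29II sites (GACGTC) start at positions 22, 38, 49, 62.
Wfl29II cuts after base 3 of each site, so after positions 24, 40, 51, 64.
Linear molecule, 4 cuts → 5 fragments:
  1–24 → 24 bp
  25–40 → 16 bp
  41–51 → 11 bp
  52–64 → 13 bp
  65–121 → 57 bp
Sorted largest to smallest: 57, 24, 16, 13, 11 bp.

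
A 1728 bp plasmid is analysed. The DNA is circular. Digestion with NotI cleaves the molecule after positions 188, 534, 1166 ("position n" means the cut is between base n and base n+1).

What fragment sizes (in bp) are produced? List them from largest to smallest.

Circular molecule, 3 cuts → 3 fragments:
  534 − 188 = 346 bp
  1166 − 534 = 632 bp
  wrap: 1728 − 1166 + 188 = 750 bp
Sorted largest to smallest: 750, 632, 346 bp.

750, 632, 346 bp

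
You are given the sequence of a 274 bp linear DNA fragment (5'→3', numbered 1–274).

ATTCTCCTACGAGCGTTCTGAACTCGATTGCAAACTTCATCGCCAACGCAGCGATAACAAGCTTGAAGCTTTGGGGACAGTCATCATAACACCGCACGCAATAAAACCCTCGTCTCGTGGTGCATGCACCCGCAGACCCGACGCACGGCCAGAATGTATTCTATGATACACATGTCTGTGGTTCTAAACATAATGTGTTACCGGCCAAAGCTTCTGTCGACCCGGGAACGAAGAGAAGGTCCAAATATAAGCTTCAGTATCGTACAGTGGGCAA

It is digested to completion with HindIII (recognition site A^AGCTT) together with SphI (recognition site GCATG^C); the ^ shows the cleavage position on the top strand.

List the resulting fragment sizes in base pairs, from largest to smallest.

HindIII sites (AAGCTT) start at positions 59, 66, 208, 249.
HindIII cuts after the first base of each site, so after positions 59, 66, 208, 249.
The SphI site (GCATGC) starts at position 122.
SphI cuts after base 5 of each site (before the last base), so after position 126.
Combined cut positions: 59, 66, 126, 208, 249.
Linear molecule, 5 cuts → 6 fragments:
  1–59 → 59 bp
  60–66 → 7 bp
  67–126 → 60 bp
  127–208 → 82 bp
  209–249 → 41 bp
  250–274 → 25 bp
Sorted largest to smallest: 82, 60, 59, 41, 25, 7 bp.

82, 60, 59, 41, 25, 7 bp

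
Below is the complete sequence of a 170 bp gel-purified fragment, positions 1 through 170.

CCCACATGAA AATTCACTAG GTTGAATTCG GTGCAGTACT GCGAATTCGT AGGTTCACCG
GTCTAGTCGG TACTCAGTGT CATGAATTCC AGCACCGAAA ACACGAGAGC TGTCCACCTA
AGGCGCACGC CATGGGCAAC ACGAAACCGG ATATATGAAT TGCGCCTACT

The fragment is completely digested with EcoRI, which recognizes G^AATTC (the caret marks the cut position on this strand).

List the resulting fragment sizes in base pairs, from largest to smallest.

EcoRI sites (GAATTC) start at positions 24, 43, 84.
EcoRI cuts after the first base of each site, so after positions 24, 43, 84.
Linear molecule, 3 cuts → 4 fragments:
  1–24 → 24 bp
  25–43 → 19 bp
  44–84 → 41 bp
  85–170 → 86 bp
Sorted largest to smallest: 86, 41, 24, 19 bp.

86, 41, 24, 19 bp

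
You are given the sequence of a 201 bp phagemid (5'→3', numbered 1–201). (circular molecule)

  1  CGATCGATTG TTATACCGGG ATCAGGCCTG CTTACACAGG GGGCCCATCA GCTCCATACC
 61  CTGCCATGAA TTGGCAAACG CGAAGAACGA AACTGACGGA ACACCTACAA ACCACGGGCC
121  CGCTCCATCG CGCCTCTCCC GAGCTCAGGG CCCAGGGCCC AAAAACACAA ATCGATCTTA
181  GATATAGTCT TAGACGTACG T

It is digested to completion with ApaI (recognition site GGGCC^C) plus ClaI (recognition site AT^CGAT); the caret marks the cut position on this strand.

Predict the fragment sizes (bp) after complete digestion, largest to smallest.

75, 41, 33, 32, 13, 7 bp

ApaI sites (GGGCCC) start at positions 41, 116, 148, 155.
ApaI cuts after base 5 of each site (before the last base), so after positions 45, 120, 152, 159.
ClaI sites (ATCGAT) start at positions 3, 171.
ClaI cuts after base 2 of each site, so after positions 4, 172.
Combined cut positions: 4, 45, 120, 152, 159, 172.
Circular molecule, 6 cuts → 6 fragments:
  5–45 → 41 bp
  46–120 → 75 bp
  121–152 → 32 bp
  153–159 → 7 bp
  160–172 → 13 bp
  173–201 then 1–4 → 29 + 4 = 33 bp
Sorted largest to smallest: 75, 41, 33, 32, 13, 7 bp.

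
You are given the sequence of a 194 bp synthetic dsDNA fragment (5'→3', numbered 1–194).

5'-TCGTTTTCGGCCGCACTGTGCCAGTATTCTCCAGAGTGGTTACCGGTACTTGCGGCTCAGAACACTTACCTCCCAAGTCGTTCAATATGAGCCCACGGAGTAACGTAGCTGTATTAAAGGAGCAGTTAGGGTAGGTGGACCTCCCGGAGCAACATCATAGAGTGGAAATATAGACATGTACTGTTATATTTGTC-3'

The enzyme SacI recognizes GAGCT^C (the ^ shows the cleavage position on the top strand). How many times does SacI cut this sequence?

No occurrence of GAGCTC is present in the sequence.
SacI does not cut: 0 sites.

0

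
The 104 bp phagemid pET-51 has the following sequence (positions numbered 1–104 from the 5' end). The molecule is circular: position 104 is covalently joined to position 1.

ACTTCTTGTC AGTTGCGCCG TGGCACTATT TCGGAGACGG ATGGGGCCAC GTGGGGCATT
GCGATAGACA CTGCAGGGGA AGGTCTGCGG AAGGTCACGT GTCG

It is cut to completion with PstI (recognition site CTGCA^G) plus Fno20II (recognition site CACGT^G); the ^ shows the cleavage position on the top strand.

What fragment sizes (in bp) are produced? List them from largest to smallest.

The PstI site (CTGCAG) starts at position 71.
PstI cuts after base 5 of each site (before the last base), so after position 75.
Fno20II sites (CACGTG) start at positions 48, 96.
Fno20II cuts after base 5 of each site (before the last base), so after positions 52, 100.
Combined cut positions: 52, 75, 100.
Circular molecule, 3 cuts → 3 fragments:
  53–75 → 23 bp
  76–100 → 25 bp
  101–104 then 1–52 → 4 + 52 = 56 bp
Sorted largest to smallest: 56, 25, 23 bp.

56, 25, 23 bp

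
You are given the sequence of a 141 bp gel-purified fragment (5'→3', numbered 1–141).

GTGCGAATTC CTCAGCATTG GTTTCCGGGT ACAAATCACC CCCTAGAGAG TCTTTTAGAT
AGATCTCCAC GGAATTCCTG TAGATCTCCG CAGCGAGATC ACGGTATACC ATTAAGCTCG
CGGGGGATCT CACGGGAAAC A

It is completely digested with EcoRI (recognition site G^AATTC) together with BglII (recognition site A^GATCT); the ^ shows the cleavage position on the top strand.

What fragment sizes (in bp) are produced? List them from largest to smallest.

EcoRI sites (GAATTC) start at positions 5, 72.
EcoRI cuts after the first base of each site, so after positions 5, 72.
BglII sites (AGATCT) start at positions 61, 82.
BglII cuts after the first base of each site, so after positions 61, 82.
Combined cut positions: 5, 61, 72, 82.
Linear molecule, 4 cuts → 5 fragments:
  1–5 → 5 bp
  6–61 → 56 bp
  62–72 → 11 bp
  73–82 → 10 bp
  83–141 → 59 bp
Sorted largest to smallest: 59, 56, 11, 10, 5 bp.

59, 56, 11, 10, 5 bp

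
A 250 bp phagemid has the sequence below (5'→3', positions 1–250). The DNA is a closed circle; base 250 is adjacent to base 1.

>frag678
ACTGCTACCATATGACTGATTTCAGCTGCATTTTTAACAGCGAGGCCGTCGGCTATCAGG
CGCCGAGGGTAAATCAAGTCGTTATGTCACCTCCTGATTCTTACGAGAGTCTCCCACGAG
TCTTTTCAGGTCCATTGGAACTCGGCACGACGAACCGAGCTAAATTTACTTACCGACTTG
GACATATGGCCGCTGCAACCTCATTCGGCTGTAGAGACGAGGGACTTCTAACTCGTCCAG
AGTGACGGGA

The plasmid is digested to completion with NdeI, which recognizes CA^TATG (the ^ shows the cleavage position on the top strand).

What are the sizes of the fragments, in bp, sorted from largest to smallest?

174, 76 bp

NdeI sites (CATATG) start at positions 9, 183.
NdeI cuts after base 2 of each site, so after positions 10, 184.
Circular molecule, 2 cuts → 2 fragments:
  11–184 → 174 bp
  185–250 then 1–10 → 66 + 10 = 76 bp
Sorted largest to smallest: 174, 76 bp.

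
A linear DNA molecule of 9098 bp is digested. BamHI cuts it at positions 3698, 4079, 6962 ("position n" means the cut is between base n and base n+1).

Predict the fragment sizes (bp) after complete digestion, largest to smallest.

3698, 2883, 2136, 381 bp

Linear molecule, 3 cuts → 4 fragments:
  3698 − 0 = 3698 bp
  4079 − 3698 = 381 bp
  6962 − 4079 = 2883 bp
  9098 − 6962 = 2136 bp
Sorted largest to smallest: 3698, 2883, 2136, 381 bp.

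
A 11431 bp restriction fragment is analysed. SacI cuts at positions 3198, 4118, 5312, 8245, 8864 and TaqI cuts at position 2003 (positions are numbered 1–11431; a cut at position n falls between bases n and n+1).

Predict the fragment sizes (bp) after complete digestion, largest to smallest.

2933, 2567, 2003, 1195, 1194, 920, 619 bp

Combined cut positions (sorted): 2003, 3198, 4118, 5312, 8245, 8864.
Linear molecule, 6 cuts → 7 fragments:
  2003 − 0 = 2003 bp
  3198 − 2003 = 1195 bp
  4118 − 3198 = 920 bp
  5312 − 4118 = 1194 bp
  8245 − 5312 = 2933 bp
  8864 − 8245 = 619 bp
  11431 − 8864 = 2567 bp
Sorted largest to smallest: 2933, 2567, 2003, 1195, 1194, 920, 619 bp.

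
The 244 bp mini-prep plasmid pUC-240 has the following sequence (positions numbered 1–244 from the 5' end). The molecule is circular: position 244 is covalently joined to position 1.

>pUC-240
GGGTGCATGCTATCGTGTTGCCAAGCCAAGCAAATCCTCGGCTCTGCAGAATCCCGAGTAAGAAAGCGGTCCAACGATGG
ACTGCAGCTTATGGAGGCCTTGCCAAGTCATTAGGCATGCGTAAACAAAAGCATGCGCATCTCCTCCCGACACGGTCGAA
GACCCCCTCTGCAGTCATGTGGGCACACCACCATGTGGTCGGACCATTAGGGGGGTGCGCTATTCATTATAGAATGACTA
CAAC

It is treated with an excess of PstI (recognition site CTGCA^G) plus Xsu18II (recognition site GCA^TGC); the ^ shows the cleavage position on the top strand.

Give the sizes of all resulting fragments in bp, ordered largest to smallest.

PstI sites (CTGCAG) start at positions 44, 82, 169.
PstI cuts after base 5 of each site (before the last base), so after positions 48, 86, 173.
Xsu18II sites (GCATGC) start at positions 5, 115, 131.
Xsu18II cuts after base 3 of each site, so after positions 7, 117, 133.
Combined cut positions: 7, 48, 86, 117, 133, 173.
Circular molecule, 6 cuts → 6 fragments:
  8–48 → 41 bp
  49–86 → 38 bp
  87–117 → 31 bp
  118–133 → 16 bp
  134–173 → 40 bp
  174–244 then 1–7 → 71 + 7 = 78 bp
Sorted largest to smallest: 78, 41, 40, 38, 31, 16 bp.

78, 41, 40, 38, 31, 16 bp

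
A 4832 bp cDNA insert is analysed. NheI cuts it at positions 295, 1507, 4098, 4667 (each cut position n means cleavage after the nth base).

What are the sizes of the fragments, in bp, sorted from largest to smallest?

2591, 1212, 569, 295, 165 bp

Linear molecule, 4 cuts → 5 fragments:
  295 − 0 = 295 bp
  1507 − 295 = 1212 bp
  4098 − 1507 = 2591 bp
  4667 − 4098 = 569 bp
  4832 − 4667 = 165 bp
Sorted largest to smallest: 2591, 1212, 569, 295, 165 bp.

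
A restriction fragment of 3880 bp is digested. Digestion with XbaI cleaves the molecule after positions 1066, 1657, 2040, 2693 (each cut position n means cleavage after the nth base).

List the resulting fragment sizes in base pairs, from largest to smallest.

1187, 1066, 653, 591, 383 bp

Linear molecule, 4 cuts → 5 fragments:
  1066 − 0 = 1066 bp
  1657 − 1066 = 591 bp
  2040 − 1657 = 383 bp
  2693 − 2040 = 653 bp
  3880 − 2693 = 1187 bp
Sorted largest to smallest: 1187, 1066, 653, 591, 383 bp.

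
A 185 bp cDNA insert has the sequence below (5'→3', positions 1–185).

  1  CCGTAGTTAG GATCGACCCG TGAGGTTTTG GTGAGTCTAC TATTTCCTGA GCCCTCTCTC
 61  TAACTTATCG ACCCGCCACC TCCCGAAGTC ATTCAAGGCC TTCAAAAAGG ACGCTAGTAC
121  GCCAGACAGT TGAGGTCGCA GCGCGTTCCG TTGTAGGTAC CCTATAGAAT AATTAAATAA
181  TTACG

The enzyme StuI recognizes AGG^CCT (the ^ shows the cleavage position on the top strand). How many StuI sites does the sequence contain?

AGGCCT occurs starting at position 96.
StuI cuts at 1 site.

1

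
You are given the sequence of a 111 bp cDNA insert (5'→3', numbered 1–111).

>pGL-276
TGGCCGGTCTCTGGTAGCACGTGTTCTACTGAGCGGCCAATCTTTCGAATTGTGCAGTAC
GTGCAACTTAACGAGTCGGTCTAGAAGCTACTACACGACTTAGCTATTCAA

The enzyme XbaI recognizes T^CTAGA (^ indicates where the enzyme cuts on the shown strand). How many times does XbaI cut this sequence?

TCTAGA occurs starting at position 80.
XbaI cuts at 1 site.

1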